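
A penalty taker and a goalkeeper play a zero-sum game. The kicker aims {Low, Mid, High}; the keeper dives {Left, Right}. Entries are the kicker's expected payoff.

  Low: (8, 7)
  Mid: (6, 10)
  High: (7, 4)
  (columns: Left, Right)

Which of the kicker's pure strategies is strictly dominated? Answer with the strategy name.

High

Low gives a strictly higher payoff than High against every column: 8 > 7, 7 > 4.
So High is strictly dominated and the kicker never plays it.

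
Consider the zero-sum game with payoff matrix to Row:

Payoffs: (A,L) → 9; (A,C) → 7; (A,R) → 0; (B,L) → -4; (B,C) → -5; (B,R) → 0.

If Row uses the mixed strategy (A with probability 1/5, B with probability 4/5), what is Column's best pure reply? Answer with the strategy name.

If Column plays L, Row's expected payoff is (1/5)·9 + (4/5)·(-4) = -7/5.
If Column plays C, Row's expected payoff is (1/5)·7 + (4/5)·(-5) = -13/5.
If Column plays R, Row's expected payoff is (1/5)·0 + (4/5)·0 = 0.
Column minimizes Row's payoff; the smallest is -13/5, so the best response is C.

C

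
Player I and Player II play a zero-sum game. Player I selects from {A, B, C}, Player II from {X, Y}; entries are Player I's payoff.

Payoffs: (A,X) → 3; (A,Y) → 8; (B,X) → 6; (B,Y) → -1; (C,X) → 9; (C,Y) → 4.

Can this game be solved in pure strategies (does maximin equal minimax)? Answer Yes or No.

No

Row minima: A → 3, B → -1, C → 4; maximin = 4.
Column maxima: X → 9, Y → 8; minimax = 8.
4 ≠ 8, so no pure-strategy equilibrium exists.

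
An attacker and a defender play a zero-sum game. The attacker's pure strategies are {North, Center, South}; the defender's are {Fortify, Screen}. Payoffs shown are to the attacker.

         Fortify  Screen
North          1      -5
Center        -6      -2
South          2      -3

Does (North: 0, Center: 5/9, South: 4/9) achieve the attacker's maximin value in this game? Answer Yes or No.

Yes

Against Fortify this mix gives (5/9)·(-6) + (4/9)·2 = -22/9.
Against Screen this mix gives (5/9)·(-2) + (4/9)·(-3) = -22/9.
All of the defender's active replies (Fortify, Screen) yield -22/9, and no column does worse for the attacker. The mix makes the defender indifferent and guarantees -22/9, so it is optimal.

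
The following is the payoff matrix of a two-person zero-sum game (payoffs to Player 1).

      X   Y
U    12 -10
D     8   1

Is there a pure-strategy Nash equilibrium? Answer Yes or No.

Row minima: U → -10, D → 1; maximin = 1.
Column maxima: X → 12, Y → 1; minimax = 1.
maximin = minimax = 1, so a saddle point exists.

Yes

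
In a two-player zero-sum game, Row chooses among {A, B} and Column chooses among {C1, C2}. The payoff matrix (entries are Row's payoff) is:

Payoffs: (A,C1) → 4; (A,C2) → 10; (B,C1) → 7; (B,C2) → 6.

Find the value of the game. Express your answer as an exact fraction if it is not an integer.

Row minima: A → 4, B → 6; maximin = 6.
Column maxima: C1 → 7, C2 → 10; minimax = 7.
6 ≠ 7, so there is no saddle point; optimal play is mixed.
Let Row play A with probability p. Expected payoff against C1: 4p + 7(1−p) = −3p + 7; against C2: 10p + 6(1−p) = 4p + 6.
Setting these equal: −3p + 7 = 4p + 6 ⇒ −7p = -1 ⇒ p = 1/7, and the value is (-3)·(1/7) + 7 = 46/7.
For Column: with q = P(C1), equating A's and B's payoffs gives −6q + 10 = q + 6 ⇒ q = 4/7.

46/7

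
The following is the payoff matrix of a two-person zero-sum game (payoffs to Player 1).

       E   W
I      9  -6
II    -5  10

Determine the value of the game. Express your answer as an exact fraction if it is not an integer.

2

Row minima: I → -6, II → -5; maximin = -5.
Column maxima: E → 9, W → 10; minimax = 9.
-5 ≠ 9, so there is no saddle point; optimal play is mixed.
Let Player 1 play I with probability p. Expected payoff against E: 9p + (-5)(1−p) = 14p − 5; against W: (-6)p + 10(1−p) = −16p + 10.
Setting these equal: 14p − 5 = −16p + 10 ⇒ 30p = 15 ⇒ p = 1/2, and the value is (14)·(1/2) − 5 = 2.
For Player 2: with q = P(E), equating I's and II's payoffs gives 15q − 6 = −15q + 10 ⇒ q = 8/15.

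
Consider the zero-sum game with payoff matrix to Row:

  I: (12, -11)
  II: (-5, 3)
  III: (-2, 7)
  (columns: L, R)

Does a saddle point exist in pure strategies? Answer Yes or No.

Row minima: I → -11, II → -5, III → -2; maximin = -2.
Column maxima: L → 12, R → 7; minimax = 7.
-2 ≠ 7, so no pure-strategy equilibrium exists.

No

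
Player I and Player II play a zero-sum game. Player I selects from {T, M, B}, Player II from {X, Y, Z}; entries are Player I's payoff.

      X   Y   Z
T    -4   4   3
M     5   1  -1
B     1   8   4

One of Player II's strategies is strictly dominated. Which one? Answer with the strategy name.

Y

Z holds Player I's payoff strictly below Y in every row: 3 < 4, -1 < 1, 4 < 8.
So Y is strictly dominated for Player II.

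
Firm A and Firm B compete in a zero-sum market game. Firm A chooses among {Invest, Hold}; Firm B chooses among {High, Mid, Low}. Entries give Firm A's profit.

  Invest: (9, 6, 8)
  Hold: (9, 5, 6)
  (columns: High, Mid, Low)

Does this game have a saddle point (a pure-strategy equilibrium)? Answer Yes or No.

Yes

Row minima: Invest → 6, Hold → 5; maximin = 6.
Column maxima: High → 9, Mid → 6, Low → 8; minimax = 6.
maximin = minimax = 6, so a saddle point exists.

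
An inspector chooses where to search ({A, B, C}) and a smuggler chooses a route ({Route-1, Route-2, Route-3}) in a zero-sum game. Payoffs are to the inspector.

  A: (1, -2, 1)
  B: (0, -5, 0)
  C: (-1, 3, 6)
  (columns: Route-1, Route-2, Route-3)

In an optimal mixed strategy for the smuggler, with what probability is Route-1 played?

5/7

Row minima: A → -2, B → -5, C → -1; maximin = -1.
Column maxima: Route-1 → 1, Route-2 → 3, Route-3 → 6; minimax = 1.
-1 ≠ 1, so there is no saddle point; optimal play is mixed.
B is strictly dominated by A, so the inspector never plays it.
Route-3 is strictly dominated by Route-2 (it gives the inspector strictly more in every row), so the smuggler never plays it.
On the remaining 2×2 (A, C vs Route-1, Route-2):
Let the inspector play A with probability p. Expected payoff against Route-1: 1p + (-1)(1−p) = 2p − 1; against Route-2: (-2)p + 3(1−p) = −5p + 3.
Setting these equal: 2p − 1 = −5p + 3 ⇒ 7p = 4 ⇒ p = 4/7, and the value is (2)·(4/7) − 1 = 1/7.
For the smuggler: with q = P(Route-1), equating A's and C's payoffs gives 3q − 2 = −4q + 3 ⇒ q = 5/7.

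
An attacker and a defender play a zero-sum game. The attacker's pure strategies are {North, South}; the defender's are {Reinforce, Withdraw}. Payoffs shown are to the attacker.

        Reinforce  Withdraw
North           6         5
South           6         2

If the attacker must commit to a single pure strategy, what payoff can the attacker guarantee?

5

Row minima: North → 5, South → 2.
The best of these is 5.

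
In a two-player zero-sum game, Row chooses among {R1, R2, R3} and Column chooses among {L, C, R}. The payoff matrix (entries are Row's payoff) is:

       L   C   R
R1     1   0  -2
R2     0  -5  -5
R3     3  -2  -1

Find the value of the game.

Row minima: R1 → -2, R2 → -5, R3 → -2; maximin = -2.
Column maxima: L → 3, C → 0, R → -1; minimax = -1.
-2 ≠ -1, so there is no saddle point; optimal play is mixed.
R2 is strictly dominated by R1, so Row never plays it.
L is strictly dominated by C (it gives Row strictly more in every row), so Column never plays it.
On the remaining 2×2 (R1, R3 vs C, R):
Let Row play R1 with probability p. Expected payoff against C: 0p + (-2)(1−p) = 2p − 2; against R: (-2)p + (-1)(1−p) = −p − 1.
Setting these equal: 2p − 2 = −p − 1 ⇒ 3p = 1 ⇒ p = 1/3, and the value is (2)·(1/3) − 2 = -4/3.
For Column: with q = P(C), equating R1's and R3's payoffs gives 2q − 2 = −q − 1 ⇒ q = 1/3.

-4/3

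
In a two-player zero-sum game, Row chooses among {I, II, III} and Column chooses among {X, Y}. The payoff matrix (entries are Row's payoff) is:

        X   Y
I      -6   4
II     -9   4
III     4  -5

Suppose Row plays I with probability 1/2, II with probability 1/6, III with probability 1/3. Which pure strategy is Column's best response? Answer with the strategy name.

If Column plays X, Row's expected payoff is (1/2)·(-6) + (1/6)·(-9) + (1/3)·4 = -19/6.
If Column plays Y, Row's expected payoff is (1/2)·4 + (1/6)·4 + (1/3)·(-5) = 1.
Column minimizes Row's payoff; the smallest is -19/6, so the best response is X.

X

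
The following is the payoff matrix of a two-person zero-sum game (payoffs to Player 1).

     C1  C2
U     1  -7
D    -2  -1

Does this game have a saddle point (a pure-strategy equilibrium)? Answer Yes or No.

No

Row minima: U → -7, D → -2; maximin = -2.
Column maxima: C1 → 1, C2 → -1; minimax = -1.
-2 ≠ -1, so no pure-strategy equilibrium exists.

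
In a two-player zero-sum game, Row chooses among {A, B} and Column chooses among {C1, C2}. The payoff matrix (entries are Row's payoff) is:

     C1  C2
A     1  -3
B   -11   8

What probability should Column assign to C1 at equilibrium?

11/23

Row minima: A → -3, B → -11; maximin = -3.
Column maxima: C1 → 1, C2 → 8; minimax = 1.
-3 ≠ 1, so there is no saddle point; optimal play is mixed.
Let Row play A with probability p. Expected payoff against C1: 1p + (-11)(1−p) = 12p − 11; against C2: (-3)p + 8(1−p) = −11p + 8.
Setting these equal: 12p − 11 = −11p + 8 ⇒ 23p = 19 ⇒ p = 19/23, and the value is (12)·(19/23) − 11 = -25/23.
For Column: with q = P(C1), equating A's and B's payoffs gives 4q − 3 = −19q + 8 ⇒ q = 11/23.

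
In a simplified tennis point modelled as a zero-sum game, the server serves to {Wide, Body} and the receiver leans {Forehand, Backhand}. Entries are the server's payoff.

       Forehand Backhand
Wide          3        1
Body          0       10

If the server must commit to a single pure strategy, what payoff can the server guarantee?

Row minima: Wide → 1, Body → 0.
The best of these is 1.

1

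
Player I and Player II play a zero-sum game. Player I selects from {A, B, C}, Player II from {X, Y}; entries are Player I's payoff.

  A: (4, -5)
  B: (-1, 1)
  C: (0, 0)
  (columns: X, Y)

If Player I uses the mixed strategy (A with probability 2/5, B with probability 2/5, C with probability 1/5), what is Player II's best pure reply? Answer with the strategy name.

If Player II plays X, Player I's expected payoff is (2/5)·4 + (2/5)·(-1) + (1/5)·0 = 6/5.
If Player II plays Y, Player I's expected payoff is (2/5)·(-5) + (2/5)·1 + (1/5)·0 = -8/5.
Player II minimizes Player I's payoff; the smallest is -8/5, so the best response is Y.

Y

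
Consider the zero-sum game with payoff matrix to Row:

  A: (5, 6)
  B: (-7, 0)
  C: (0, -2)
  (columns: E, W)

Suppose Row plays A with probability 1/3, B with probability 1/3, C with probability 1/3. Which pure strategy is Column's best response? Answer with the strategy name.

If Column plays E, Row's expected payoff is (1/3)·5 + (1/3)·(-7) + (1/3)·0 = -2/3.
If Column plays W, Row's expected payoff is (1/3)·6 + (1/3)·0 + (1/3)·(-2) = 4/3.
Column minimizes Row's payoff; the smallest is -2/3, so the best response is E.

E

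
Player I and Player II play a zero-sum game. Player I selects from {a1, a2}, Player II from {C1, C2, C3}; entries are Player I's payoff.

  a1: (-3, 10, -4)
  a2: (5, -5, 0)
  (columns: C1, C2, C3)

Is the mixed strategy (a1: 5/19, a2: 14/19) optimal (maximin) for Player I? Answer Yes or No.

Yes

Against C1 this mix gives (5/19)·(-3) + (14/19)·5 = 55/19.
Against C2 this mix gives (5/19)·10 + (14/19)·(-5) = -20/19.
Against C3 this mix gives (5/19)·(-4) + (14/19)·0 = -20/19.
All of Player II's active replies (C2, C3) yield -20/19, and no column does worse for Player I. The mix makes Player II indifferent and guarantees -20/19, so it is optimal.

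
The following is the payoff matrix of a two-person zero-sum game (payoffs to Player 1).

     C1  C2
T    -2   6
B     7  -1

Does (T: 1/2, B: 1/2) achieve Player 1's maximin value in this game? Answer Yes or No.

Yes

Against C1 this mix gives (1/2)·(-2) + (1/2)·7 = 5/2.
Against C2 this mix gives (1/2)·6 + (1/2)·(-1) = 5/2.
All of Player 2's active replies (C1, C2) yield 5/2, and no column does worse for Player 1. The mix makes Player 2 indifferent and guarantees 5/2, so it is optimal.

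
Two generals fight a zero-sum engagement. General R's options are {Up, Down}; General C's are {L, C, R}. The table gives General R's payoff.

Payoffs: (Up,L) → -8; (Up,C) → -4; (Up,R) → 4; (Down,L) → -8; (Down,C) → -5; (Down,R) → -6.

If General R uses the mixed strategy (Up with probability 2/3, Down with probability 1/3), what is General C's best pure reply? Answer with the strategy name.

L

If General C plays L, General R's expected payoff is (2/3)·(-8) + (1/3)·(-8) = -8.
If General C plays C, General R's expected payoff is (2/3)·(-4) + (1/3)·(-5) = -13/3.
If General C plays R, General R's expected payoff is (2/3)·4 + (1/3)·(-6) = 2/3.
General C minimizes General R's payoff; the smallest is -8, so the best response is L.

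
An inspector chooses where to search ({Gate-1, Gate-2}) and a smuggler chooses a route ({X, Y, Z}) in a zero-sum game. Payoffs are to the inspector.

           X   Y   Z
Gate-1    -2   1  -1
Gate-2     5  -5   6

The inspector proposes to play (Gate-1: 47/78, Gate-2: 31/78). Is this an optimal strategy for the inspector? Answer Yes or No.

Against X this mix gives (47/78)·(-2) + (31/78)·5 = 61/78.
Against Y this mix gives (47/78)·1 + (31/78)·(-5) = -18/13.
Against Z this mix gives (47/78)·(-1) + (31/78)·6 = 139/78.
The smuggler will play Y, holding the inspector to -18/13. Shifting weight toward the row that does better against Y would raise this floor (the equalizing mix achieves -5/13 against both Y and X), so the proposed strategy is not optimal.

No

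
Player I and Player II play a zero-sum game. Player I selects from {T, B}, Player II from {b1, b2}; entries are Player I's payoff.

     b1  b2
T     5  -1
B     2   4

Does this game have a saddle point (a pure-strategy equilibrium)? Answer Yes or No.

Row minima: T → -1, B → 2; maximin = 2.
Column maxima: b1 → 5, b2 → 4; minimax = 4.
2 ≠ 4, so no pure-strategy equilibrium exists.

No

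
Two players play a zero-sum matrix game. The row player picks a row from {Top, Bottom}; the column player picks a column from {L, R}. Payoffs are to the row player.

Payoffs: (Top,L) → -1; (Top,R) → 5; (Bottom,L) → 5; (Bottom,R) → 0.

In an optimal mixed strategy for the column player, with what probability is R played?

Row minima: Top → -1, Bottom → 0; maximin = 0.
Column maxima: L → 5, R → 5; minimax = 5.
0 ≠ 5, so there is no saddle point; optimal play is mixed.
Let the row player play Top with probability p. Expected payoff against L: (-1)p + 5(1−p) = −6p + 5; against R: 5p + 0(1−p) = 5p.
Setting these equal: −6p + 5 = 5p ⇒ −11p = -5 ⇒ p = 5/11, and the value is (-6)·(5/11) + 5 = 25/11.
For the column player: with q = P(L), equating Top's and Bottom's payoffs gives −6q + 5 = 5q ⇒ q = 5/11.

6/11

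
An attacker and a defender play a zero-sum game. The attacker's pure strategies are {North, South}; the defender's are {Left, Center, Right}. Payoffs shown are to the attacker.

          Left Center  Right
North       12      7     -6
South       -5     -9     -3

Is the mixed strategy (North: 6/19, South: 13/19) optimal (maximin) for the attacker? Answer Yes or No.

Against Left this mix gives (6/19)·12 + (13/19)·(-5) = 7/19.
Against Center this mix gives (6/19)·7 + (13/19)·(-9) = -75/19.
Against Right this mix gives (6/19)·(-6) + (13/19)·(-3) = -75/19.
All of the defender's active replies (Center, Right) yield -75/19, and no column does worse for the attacker. The mix makes the defender indifferent and guarantees -75/19, so it is optimal.

Yes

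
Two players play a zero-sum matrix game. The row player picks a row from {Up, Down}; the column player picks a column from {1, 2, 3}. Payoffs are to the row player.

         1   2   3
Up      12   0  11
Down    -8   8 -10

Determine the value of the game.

Row minima: Up → 0, Down → -10; maximin = 0.
Column maxima: 1 → 12, 2 → 8, 3 → 11; minimax = 8.
0 ≠ 8, so there is no saddle point; optimal play is mixed.
1 is strictly dominated by 3 (it gives the row player strictly more in every row), so the column player never plays it.
On the remaining 2×2 (Up, Down vs 2, 3):
Let the row player play Up with probability p. Expected payoff against 2: 0p + 8(1−p) = −8p + 8; against 3: 11p + (-10)(1−p) = 21p − 10.
Setting these equal: −8p + 8 = 21p − 10 ⇒ −29p = -18 ⇒ p = 18/29, and the value is (-8)·(18/29) + 8 = 88/29.
For the column player: with q = P(2), equating Up's and Down's payoffs gives −11q + 11 = 18q − 10 ⇒ q = 21/29.

88/29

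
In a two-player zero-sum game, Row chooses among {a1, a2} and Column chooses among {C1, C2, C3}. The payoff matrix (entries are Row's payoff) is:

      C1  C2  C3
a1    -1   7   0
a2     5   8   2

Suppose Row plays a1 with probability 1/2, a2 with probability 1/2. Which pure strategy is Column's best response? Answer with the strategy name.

If Column plays C1, Row's expected payoff is (1/2)·(-1) + (1/2)·5 = 2.
If Column plays C2, Row's expected payoff is (1/2)·7 + (1/2)·8 = 15/2.
If Column plays C3, Row's expected payoff is (1/2)·0 + (1/2)·2 = 1.
Column minimizes Row's payoff; the smallest is 1, so the best response is C3.

C3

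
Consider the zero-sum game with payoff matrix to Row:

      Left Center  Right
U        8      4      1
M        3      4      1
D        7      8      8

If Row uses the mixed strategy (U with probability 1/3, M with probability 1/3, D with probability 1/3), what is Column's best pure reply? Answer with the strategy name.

If Column plays Left, Row's expected payoff is (1/3)·8 + (1/3)·3 + (1/3)·7 = 6.
If Column plays Center, Row's expected payoff is (1/3)·4 + (1/3)·4 + (1/3)·8 = 16/3.
If Column plays Right, Row's expected payoff is (1/3)·1 + (1/3)·1 + (1/3)·8 = 10/3.
Column minimizes Row's payoff; the smallest is 10/3, so the best response is Right.

Right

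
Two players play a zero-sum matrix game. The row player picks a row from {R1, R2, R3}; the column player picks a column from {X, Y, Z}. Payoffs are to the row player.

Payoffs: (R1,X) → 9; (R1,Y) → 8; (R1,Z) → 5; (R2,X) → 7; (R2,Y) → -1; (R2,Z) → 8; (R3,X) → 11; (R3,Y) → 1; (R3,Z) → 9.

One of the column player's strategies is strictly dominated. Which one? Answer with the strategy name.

X

Y holds the row player's payoff strictly below X in every row: 8 < 9, -1 < 7, 1 < 11.
So X is strictly dominated for the column player.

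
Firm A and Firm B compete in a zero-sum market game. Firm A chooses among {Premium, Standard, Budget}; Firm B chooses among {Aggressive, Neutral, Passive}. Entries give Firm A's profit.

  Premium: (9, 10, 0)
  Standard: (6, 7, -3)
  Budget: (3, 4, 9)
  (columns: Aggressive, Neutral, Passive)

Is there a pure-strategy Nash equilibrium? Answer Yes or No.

Row minima: Premium → 0, Standard → -3, Budget → 3; maximin = 3.
Column maxima: Aggressive → 9, Neutral → 10, Passive → 9; minimax = 9.
3 ≠ 9, so no pure-strategy equilibrium exists.

No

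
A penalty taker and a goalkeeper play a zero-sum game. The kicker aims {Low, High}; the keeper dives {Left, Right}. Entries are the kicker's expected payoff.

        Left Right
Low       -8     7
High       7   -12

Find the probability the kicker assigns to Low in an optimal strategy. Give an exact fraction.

Row minima: Low → -8, High → -12; maximin = -8.
Column maxima: Left → 7, Right → 7; minimax = 7.
-8 ≠ 7, so there is no saddle point; optimal play is mixed.
Let the kicker play Low with probability p. Expected payoff against Left: (-8)p + 7(1−p) = −15p + 7; against Right: 7p + (-12)(1−p) = 19p − 12.
Setting these equal: −15p + 7 = 19p − 12 ⇒ −34p = -19 ⇒ p = 19/34, and the value is (-15)·(19/34) + 7 = -47/34.
For the keeper: with q = P(Left), equating Low's and High's payoffs gives −15q + 7 = 19q − 12 ⇒ q = 19/34.

19/34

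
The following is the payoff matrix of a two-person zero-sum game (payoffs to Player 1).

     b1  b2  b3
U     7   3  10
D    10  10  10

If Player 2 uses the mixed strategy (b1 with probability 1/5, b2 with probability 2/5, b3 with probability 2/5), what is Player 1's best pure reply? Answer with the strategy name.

Expected payoff of U: (1/5)·7 + (2/5)·3 + (2/5)·10 = 33/5.
Expected payoff of D: (1/5)·10 + (2/5)·10 + (2/5)·10 = 10.
The largest is 10, so Player 1's best response is D.

D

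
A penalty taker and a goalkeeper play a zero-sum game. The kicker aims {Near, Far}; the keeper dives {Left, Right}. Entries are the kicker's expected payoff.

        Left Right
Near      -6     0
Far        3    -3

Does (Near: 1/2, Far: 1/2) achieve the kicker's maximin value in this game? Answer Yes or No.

Yes

Against Left this mix gives (1/2)·(-6) + (1/2)·3 = -3/2.
Against Right this mix gives (1/2)·0 + (1/2)·(-3) = -3/2.
All of the keeper's active replies (Left, Right) yield -3/2, and no column does worse for the kicker. The mix makes the keeper indifferent and guarantees -3/2, so it is optimal.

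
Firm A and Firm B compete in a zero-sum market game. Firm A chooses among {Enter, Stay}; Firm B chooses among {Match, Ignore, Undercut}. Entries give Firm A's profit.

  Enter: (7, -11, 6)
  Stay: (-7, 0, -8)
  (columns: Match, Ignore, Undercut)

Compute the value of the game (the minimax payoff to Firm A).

Row minima: Enter → -11, Stay → -8; maximin = -8.
Column maxima: Match → 7, Ignore → 0, Undercut → 6; minimax = 0.
-8 ≠ 0, so there is no saddle point; optimal play is mixed.
Match is strictly dominated by Undercut (it gives Firm A strictly more in every row), so Firm B never plays it.
On the remaining 2×2 (Enter, Stay vs Ignore, Undercut):
Let Firm A play Enter with probability p. Expected payoff against Ignore: (-11)p + 0(1−p) = −11p; against Undercut: 6p + (-8)(1−p) = 14p − 8.
Setting these equal: −11p = 14p − 8 ⇒ −25p = -8 ⇒ p = 8/25, and the value is (-11)·(8/25) = -88/25.
For Firm B: with q = P(Ignore), equating Enter's and Stay's payoffs gives −17q + 6 = 8q − 8 ⇒ q = 14/25.

-88/25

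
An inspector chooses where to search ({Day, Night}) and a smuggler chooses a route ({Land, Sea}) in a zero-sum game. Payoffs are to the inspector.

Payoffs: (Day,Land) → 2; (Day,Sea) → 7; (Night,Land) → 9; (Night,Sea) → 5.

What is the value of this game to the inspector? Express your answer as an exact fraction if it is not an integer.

53/9

Row minima: Day → 2, Night → 5; maximin = 5.
Column maxima: Land → 9, Sea → 7; minimax = 7.
5 ≠ 7, so there is no saddle point; optimal play is mixed.
Let the inspector play Day with probability p. Expected payoff against Land: 2p + 9(1−p) = −7p + 9; against Sea: 7p + 5(1−p) = 2p + 5.
Setting these equal: −7p + 9 = 2p + 5 ⇒ −9p = -4 ⇒ p = 4/9, and the value is (-7)·(4/9) + 9 = 53/9.
For the smuggler: with q = P(Land), equating Day's and Night's payoffs gives −5q + 7 = 4q + 5 ⇒ q = 2/9.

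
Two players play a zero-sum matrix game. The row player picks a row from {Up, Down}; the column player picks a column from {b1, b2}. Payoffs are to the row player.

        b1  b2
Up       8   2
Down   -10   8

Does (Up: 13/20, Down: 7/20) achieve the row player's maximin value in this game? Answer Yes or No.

No

Against b1 this mix gives (13/20)·8 + (7/20)·(-10) = 17/10.
Against b2 this mix gives (13/20)·2 + (7/20)·8 = 41/10.
The column player will play b1, holding the row player to 17/10. Shifting weight toward the row that does better against b1 would raise this floor (the equalizing mix achieves 7/2 against both b1 and b2), so the proposed strategy is not optimal.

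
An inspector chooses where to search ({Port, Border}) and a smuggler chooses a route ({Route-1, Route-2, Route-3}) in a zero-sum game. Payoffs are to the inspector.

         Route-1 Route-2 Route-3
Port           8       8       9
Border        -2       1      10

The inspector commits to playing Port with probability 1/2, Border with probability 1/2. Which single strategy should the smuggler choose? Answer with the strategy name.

If the smuggler plays Route-1, the inspector's expected payoff is (1/2)·8 + (1/2)·(-2) = 3.
If the smuggler plays Route-2, the inspector's expected payoff is (1/2)·8 + (1/2)·1 = 9/2.
If the smuggler plays Route-3, the inspector's expected payoff is (1/2)·9 + (1/2)·10 = 19/2.
The smuggler minimizes the inspector's payoff; the smallest is 3, so the best response is Route-1.

Route-1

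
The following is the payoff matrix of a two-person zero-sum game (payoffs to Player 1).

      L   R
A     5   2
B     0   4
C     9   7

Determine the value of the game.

7

Row minima: A → 2, B → 0, C → 7; maximin = 7.
Column maxima: L → 9, R → 7; minimax = 7.
Since maximin = minimax = 7, there is a saddle point and the value is 7.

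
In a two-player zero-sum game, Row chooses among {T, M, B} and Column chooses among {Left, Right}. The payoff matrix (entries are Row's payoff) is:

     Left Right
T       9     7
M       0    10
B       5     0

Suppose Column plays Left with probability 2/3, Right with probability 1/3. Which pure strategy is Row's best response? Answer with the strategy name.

Expected payoff of T: (2/3)·9 + (1/3)·7 = 25/3.
Expected payoff of M: (2/3)·0 + (1/3)·10 = 10/3.
Expected payoff of B: (2/3)·5 + (1/3)·0 = 10/3.
The largest is 25/3, so Row's best response is T.

T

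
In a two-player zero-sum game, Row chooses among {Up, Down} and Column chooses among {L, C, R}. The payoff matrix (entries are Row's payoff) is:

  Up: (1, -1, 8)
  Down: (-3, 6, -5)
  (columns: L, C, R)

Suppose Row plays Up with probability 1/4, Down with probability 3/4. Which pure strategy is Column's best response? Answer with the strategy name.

If Column plays L, Row's expected payoff is (1/4)·1 + (3/4)·(-3) = -2.
If Column plays C, Row's expected payoff is (1/4)·(-1) + (3/4)·6 = 17/4.
If Column plays R, Row's expected payoff is (1/4)·8 + (3/4)·(-5) = -7/4.
Column minimizes Row's payoff; the smallest is -2, so the best response is L.

L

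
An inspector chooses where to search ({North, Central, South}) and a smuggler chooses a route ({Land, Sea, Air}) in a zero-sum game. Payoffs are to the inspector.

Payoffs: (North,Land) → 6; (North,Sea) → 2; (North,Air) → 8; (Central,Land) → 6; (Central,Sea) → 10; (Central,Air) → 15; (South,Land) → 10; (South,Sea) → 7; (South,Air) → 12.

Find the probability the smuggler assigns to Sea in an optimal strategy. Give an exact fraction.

4/7

Row minima: North → 2, Central → 6, South → 7; maximin = 7.
Column maxima: Land → 10, Sea → 10, Air → 15; minimax = 10.
7 ≠ 10, so there is no saddle point; optimal play is mixed.
North is strictly dominated by South, so the inspector never plays it.
Air is strictly dominated by Land (it gives the inspector strictly more in every row), so the smuggler never plays it.
On the remaining 2×2 (Central, South vs Land, Sea):
Let the inspector play Central with probability p. Expected payoff against Land: 6p + 10(1−p) = −4p + 10; against Sea: 10p + 7(1−p) = 3p + 7.
Setting these equal: −4p + 10 = 3p + 7 ⇒ −7p = -3 ⇒ p = 3/7, and the value is (-4)·(3/7) + 10 = 58/7.
For the smuggler: with q = P(Land), equating Central's and South's payoffs gives −4q + 10 = 3q + 7 ⇒ q = 3/7.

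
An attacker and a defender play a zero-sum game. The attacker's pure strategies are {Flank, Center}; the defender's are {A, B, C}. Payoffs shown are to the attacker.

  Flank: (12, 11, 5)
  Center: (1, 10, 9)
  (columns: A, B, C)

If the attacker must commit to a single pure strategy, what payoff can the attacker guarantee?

Row minima: Flank → 5, Center → 1.
The best of these is 5.

5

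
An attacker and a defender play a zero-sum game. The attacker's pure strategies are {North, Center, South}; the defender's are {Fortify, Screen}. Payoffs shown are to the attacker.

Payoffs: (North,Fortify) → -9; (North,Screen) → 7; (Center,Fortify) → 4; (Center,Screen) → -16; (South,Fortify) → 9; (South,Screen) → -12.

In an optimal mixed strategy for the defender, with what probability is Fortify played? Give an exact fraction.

Row minima: North → -9, Center → -16, South → -12; maximin = -9.
Column maxima: Fortify → 9, Screen → 7; minimax = 7.
-9 ≠ 7, so there is no saddle point; optimal play is mixed.
Center is strictly dominated by South, so the attacker never plays it.
On the remaining 2×2 (North, South vs Fortify, Screen):
Let the attacker play North with probability p. Expected payoff against Fortify: (-9)p + 9(1−p) = −18p + 9; against Screen: 7p + (-12)(1−p) = 19p − 12.
Setting these equal: −18p + 9 = 19p − 12 ⇒ −37p = -21 ⇒ p = 21/37, and the value is (-18)·(21/37) + 9 = -45/37.
For the defender: with q = P(Fortify), equating North's and South's payoffs gives −16q + 7 = 21q − 12 ⇒ q = 19/37.

19/37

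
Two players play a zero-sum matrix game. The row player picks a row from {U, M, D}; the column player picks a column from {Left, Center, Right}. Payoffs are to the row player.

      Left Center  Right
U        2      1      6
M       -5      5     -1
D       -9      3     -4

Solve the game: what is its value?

15/11

Row minima: U → 1, M → -5, D → -9; maximin = 1.
Column maxima: Left → 2, Center → 5, Right → 6; minimax = 2.
1 ≠ 2, so there is no saddle point; optimal play is mixed.
D is strictly dominated by M, so the row player never plays it.
Right is strictly dominated by Left (it gives the row player strictly more in every row), so the column player never plays it.
On the remaining 2×2 (U, M vs Left, Center):
Let the row player play U with probability p. Expected payoff against Left: 2p + (-5)(1−p) = 7p − 5; against Center: 1p + 5(1−p) = −4p + 5.
Setting these equal: 7p − 5 = −4p + 5 ⇒ 11p = 10 ⇒ p = 10/11, and the value is (7)·(10/11) − 5 = 15/11.
For the column player: with q = P(Left), equating U's and M's payoffs gives q + 1 = −10q + 5 ⇒ q = 4/11.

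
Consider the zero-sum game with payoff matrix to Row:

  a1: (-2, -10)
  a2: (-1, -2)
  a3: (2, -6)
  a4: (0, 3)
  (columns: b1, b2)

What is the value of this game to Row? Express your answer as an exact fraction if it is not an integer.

Row minima: a1 → -10, a2 → -2, a3 → -6, a4 → 0; maximin = 0.
Column maxima: b1 → 2, b2 → 3; minimax = 2.
0 ≠ 2, so there is no saddle point; optimal play is mixed.
a1 is strictly dominated by a2, so Row never plays it.
a2 is strictly dominated by a4, so Row never plays it.
On the remaining 2×2 (a3, a4 vs b1, b2):
Let Row play a3 with probability p. Expected payoff against b1: 2p + 0(1−p) = 2p; against b2: (-6)p + 3(1−p) = −9p + 3.
Setting these equal: 2p = −9p + 3 ⇒ 11p = 3 ⇒ p = 3/11, and the value is (2)·(3/11) = 6/11.
For Column: with q = P(b1), equating a3's and a4's payoffs gives 8q − 6 = −3q + 3 ⇒ q = 9/11.

6/11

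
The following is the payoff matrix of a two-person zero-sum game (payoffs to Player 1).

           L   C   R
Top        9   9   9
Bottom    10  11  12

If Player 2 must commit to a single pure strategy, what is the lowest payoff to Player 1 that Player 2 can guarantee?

10

Column maxima: L → 10, C → 11, R → 12.
The smallest of these is 10.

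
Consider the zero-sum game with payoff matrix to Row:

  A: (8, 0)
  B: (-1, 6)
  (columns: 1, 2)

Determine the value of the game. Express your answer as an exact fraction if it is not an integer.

16/5

Row minima: A → 0, B → -1; maximin = 0.
Column maxima: 1 → 8, 2 → 6; minimax = 6.
0 ≠ 6, so there is no saddle point; optimal play is mixed.
Let Row play A with probability p. Expected payoff against 1: 8p + (-1)(1−p) = 9p − 1; against 2: 0p + 6(1−p) = −6p + 6.
Setting these equal: 9p − 1 = −6p + 6 ⇒ 15p = 7 ⇒ p = 7/15, and the value is (9)·(7/15) − 1 = 16/5.
For Column: with q = P(1), equating A's and B's payoffs gives 8q = −7q + 6 ⇒ q = 2/5.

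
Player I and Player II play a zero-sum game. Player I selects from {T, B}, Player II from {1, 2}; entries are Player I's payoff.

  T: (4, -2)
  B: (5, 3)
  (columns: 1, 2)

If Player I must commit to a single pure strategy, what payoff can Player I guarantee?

3

Row minima: T → -2, B → 3.
The best of these is 3.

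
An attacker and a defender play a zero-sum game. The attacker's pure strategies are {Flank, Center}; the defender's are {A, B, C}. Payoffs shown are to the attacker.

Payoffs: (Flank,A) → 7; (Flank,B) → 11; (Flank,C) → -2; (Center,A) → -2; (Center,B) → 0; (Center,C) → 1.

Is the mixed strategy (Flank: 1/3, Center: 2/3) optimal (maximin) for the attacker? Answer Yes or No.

No

Against A this mix gives (1/3)·7 + (2/3)·(-2) = 1.
Against B this mix gives (1/3)·11 + (2/3)·0 = 11/3.
Against C this mix gives (1/3)·(-2) + (2/3)·1 = 0.
The defender will play C, holding the attacker to 0. Shifting weight toward the row that does better against C would raise this floor (the equalizing mix achieves 1/4 against both C and A), so the proposed strategy is not optimal.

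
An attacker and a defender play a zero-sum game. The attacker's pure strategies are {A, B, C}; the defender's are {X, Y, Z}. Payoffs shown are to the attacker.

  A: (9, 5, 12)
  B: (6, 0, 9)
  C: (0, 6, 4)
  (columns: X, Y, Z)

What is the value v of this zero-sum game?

27/5

Row minima: A → 5, B → 0, C → 0; maximin = 5.
Column maxima: X → 9, Y → 6, Z → 12; minimax = 6.
5 ≠ 6, so there is no saddle point; optimal play is mixed.
B is strictly dominated by A, so the attacker never plays it.
Z is strictly dominated by X (it gives the attacker strictly more in every row), so the defender never plays it.
On the remaining 2×2 (A, C vs X, Y):
Let the attacker play A with probability p. Expected payoff against X: 9p + 0(1−p) = 9p; against Y: 5p + 6(1−p) = −p + 6.
Setting these equal: 9p = −p + 6 ⇒ 10p = 6 ⇒ p = 3/5, and the value is (9)·(3/5) = 27/5.
For the defender: with q = P(X), equating A's and C's payoffs gives 4q + 5 = −6q + 6 ⇒ q = 1/10.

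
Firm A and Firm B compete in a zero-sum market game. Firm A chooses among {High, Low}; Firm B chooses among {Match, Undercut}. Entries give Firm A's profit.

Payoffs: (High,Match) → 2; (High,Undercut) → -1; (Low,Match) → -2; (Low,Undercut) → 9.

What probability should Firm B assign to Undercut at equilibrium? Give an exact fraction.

Row minima: High → -1, Low → -2; maximin = -1.
Column maxima: Match → 2, Undercut → 9; minimax = 2.
-1 ≠ 2, so there is no saddle point; optimal play is mixed.
Let Firm A play High with probability p. Expected payoff against Match: 2p + (-2)(1−p) = 4p − 2; against Undercut: (-1)p + 9(1−p) = −10p + 9.
Setting these equal: 4p − 2 = −10p + 9 ⇒ 14p = 11 ⇒ p = 11/14, and the value is (4)·(11/14) − 2 = 8/7.
For Firm B: with q = P(Match), equating High's and Low's payoffs gives 3q − 1 = −11q + 9 ⇒ q = 5/7.

2/7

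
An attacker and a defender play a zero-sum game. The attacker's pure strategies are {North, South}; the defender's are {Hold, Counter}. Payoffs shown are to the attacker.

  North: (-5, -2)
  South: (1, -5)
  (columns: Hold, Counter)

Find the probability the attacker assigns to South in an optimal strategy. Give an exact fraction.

1/3

Row minima: North → -5, South → -5; maximin = -5.
Column maxima: Hold → 1, Counter → -2; minimax = -2.
-5 ≠ -2, so there is no saddle point; optimal play is mixed.
Let the attacker play North with probability p. Expected payoff against Hold: (-5)p + 1(1−p) = −6p + 1; against Counter: (-2)p + (-5)(1−p) = 3p − 5.
Setting these equal: −6p + 1 = 3p − 5 ⇒ −9p = -6 ⇒ p = 2/3, and the value is (-6)·(2/3) + 1 = -3.
For the defender: with q = P(Hold), equating North's and South's payoffs gives −3q − 2 = 6q − 5 ⇒ q = 1/3.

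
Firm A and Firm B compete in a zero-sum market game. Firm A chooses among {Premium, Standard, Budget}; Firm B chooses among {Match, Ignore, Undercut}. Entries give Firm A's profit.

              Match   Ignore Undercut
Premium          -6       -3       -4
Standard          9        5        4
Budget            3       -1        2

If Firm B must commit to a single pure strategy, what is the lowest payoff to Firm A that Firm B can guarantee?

Column maxima: Match → 9, Ignore → 5, Undercut → 4.
The smallest of these is 4.

4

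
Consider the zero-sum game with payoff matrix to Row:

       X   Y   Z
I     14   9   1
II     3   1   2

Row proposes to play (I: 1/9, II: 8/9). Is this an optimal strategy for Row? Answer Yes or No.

Yes

Against X this mix gives (1/9)·14 + (8/9)·3 = 38/9.
Against Y this mix gives (1/9)·9 + (8/9)·1 = 17/9.
Against Z this mix gives (1/9)·1 + (8/9)·2 = 17/9.
All of Column's active replies (Y, Z) yield 17/9, and no column does worse for Row. The mix makes Column indifferent and guarantees 17/9, so it is optimal.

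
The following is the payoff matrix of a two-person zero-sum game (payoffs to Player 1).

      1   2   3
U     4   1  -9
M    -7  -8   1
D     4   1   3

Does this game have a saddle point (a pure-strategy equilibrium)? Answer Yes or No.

Yes

Row minima: U → -9, M → -8, D → 1; maximin = 1.
Column maxima: 1 → 4, 2 → 1, 3 → 3; minimax = 1.
maximin = minimax = 1, so a saddle point exists.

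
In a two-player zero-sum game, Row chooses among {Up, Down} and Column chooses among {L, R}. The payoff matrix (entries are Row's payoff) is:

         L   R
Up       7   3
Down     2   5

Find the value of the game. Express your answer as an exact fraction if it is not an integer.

29/7

Row minima: Up → 3, Down → 2; maximin = 3.
Column maxima: L → 7, R → 5; minimax = 5.
3 ≠ 5, so there is no saddle point; optimal play is mixed.
Let Row play Up with probability p. Expected payoff against L: 7p + 2(1−p) = 5p + 2; against R: 3p + 5(1−p) = −2p + 5.
Setting these equal: 5p + 2 = −2p + 5 ⇒ 7p = 3 ⇒ p = 3/7, and the value is (5)·(3/7) + 2 = 29/7.
For Column: with q = P(L), equating Up's and Down's payoffs gives 4q + 3 = −3q + 5 ⇒ q = 2/7.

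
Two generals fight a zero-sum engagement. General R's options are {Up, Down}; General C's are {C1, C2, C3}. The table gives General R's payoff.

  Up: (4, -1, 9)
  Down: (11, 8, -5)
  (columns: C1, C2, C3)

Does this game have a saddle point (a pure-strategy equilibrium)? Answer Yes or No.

No

Row minima: Up → -1, Down → -5; maximin = -1.
Column maxima: C1 → 11, C2 → 8, C3 → 9; minimax = 8.
-1 ≠ 8, so no pure-strategy equilibrium exists.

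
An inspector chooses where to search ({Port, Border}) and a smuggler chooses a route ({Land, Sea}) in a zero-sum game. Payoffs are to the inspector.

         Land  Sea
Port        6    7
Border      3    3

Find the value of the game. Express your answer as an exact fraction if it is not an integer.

Row minima: Port → 6, Border → 3; maximin = 6.
Column maxima: Land → 6, Sea → 7; minimax = 6.
Since maximin = minimax = 6, there is a saddle point and the value is 6.

6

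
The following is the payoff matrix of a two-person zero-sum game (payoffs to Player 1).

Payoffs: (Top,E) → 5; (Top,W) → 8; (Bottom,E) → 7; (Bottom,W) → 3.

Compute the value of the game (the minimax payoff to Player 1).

Row minima: Top → 5, Bottom → 3; maximin = 5.
Column maxima: E → 7, W → 8; minimax = 7.
5 ≠ 7, so there is no saddle point; optimal play is mixed.
Let Player 1 play Top with probability p. Expected payoff against E: 5p + 7(1−p) = −2p + 7; against W: 8p + 3(1−p) = 5p + 3.
Setting these equal: −2p + 7 = 5p + 3 ⇒ −7p = -4 ⇒ p = 4/7, and the value is (-2)·(4/7) + 7 = 41/7.
For Player 2: with q = P(E), equating Top's and Bottom's payoffs gives −3q + 8 = 4q + 3 ⇒ q = 5/7.

41/7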